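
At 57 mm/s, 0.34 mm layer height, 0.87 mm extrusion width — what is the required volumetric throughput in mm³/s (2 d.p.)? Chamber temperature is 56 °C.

Bead cross-section = 0.34 × 0.87, so 0.2958 mm².
Volumetric flow = 57 × 0.2958 = 16.86 mm³/s.

16.86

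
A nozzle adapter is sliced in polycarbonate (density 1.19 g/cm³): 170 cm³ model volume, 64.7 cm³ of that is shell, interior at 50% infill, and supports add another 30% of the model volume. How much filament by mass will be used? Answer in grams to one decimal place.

200.3 g

Interior volume = 170 − 64.7 = 105.3 cm³.
Deposited infill = 0.50 × 105.3 = 52.65 cm³.
Support = 0.30 × 170 = 51 cm³.
Total extruded: 64.7 + 52.65 + 51 → 168.35 cm³.
Mass = 168.35 × 1.19, so 200.3365 g.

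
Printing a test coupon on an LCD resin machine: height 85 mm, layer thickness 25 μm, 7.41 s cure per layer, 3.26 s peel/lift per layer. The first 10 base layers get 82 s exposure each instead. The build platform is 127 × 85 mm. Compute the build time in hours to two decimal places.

10.28 hours

Layers = ⌈85/0.025⌉ = 3400.
Base layers = 10 × (82 + 3.26), so 852.6 s.
Remaining layers: 3390 × (7.41 + 3.26) → 36171.3 s.
Total = 852.6 + 36171.3 = 37023.9 s = 10.28 hours.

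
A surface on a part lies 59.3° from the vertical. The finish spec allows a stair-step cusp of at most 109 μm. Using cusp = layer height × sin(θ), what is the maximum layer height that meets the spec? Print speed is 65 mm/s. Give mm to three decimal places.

0.127 mm

Layer height = cusp / sin(59.3°) = 0.109 / 0.8599 = 0.127 mm.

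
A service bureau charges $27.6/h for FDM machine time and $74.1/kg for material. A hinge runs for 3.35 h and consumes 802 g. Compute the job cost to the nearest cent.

$151.89

Machine-time cost = 27.6 × 3.35, so $92.46.
Material cost = 74.1 × 802/1000, so $59.4282.
Total = 92.46 + 59.4282 = 151.8882 ≈ $151.89.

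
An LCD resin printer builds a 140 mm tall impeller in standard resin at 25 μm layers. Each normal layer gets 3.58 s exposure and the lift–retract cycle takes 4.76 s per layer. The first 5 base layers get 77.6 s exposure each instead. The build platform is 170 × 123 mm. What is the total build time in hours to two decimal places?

13.08 hours

Number of layers: 140 / 0.025 → 5600 (rounded up).
Bottom layers = 5 × (77.6 + 4.76), so 411.8 s.
Regular layers = 5595 × (3.58 + 4.76) = 46662.3 s.
Total = 411.8 + 46662.3 = 47074.1 s = 13.08 hours.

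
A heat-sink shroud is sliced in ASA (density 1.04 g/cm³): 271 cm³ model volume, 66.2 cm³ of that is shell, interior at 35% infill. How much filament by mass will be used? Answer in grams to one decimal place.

143.4 g

Volume inside the shell = 271 − 66.2, so 204.8 cm³.
Infill volume = 0.35 × 204.8, so 71.68 cm³.
Total printed volume = 66.2 + 71.68 = 137.88 cm³.
Mass = 137.88 × 1.04, so 143.3952 g.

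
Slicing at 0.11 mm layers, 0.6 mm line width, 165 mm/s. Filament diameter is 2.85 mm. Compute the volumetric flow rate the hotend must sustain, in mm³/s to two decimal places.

10.89

Extrusion cross-section = 0.11 × 0.6, so 0.066 mm².
Q = v·A = 165 × 0.066 = 10.89 mm³/s.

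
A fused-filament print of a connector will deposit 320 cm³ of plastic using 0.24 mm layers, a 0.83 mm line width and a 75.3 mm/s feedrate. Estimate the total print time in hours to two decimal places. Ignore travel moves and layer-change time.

5.93 hours

Line area = 0.24 × 0.83, so 0.1992 mm².
Toolpath length = 320 cm³ / 0.1992 mm² = 320000 / 0.1992 = 1606425.7 mm.
Time extruding: 1606425.7 / 75.3 → 21333.7 s.
That's 21333.7 s → 5.93 hours.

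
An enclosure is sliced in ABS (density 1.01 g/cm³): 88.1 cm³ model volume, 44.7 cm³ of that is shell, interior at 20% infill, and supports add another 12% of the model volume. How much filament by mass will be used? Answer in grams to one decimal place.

64.6 g

Infill region = 88.1 − 44.7 = 43.4 cm³.
Infill volume: 0.20 × 43.4 → 8.68 cm³.
Support = 0.12 × 88.1, so 10.572 cm³.
Deposited volume = 44.7 + 8.68 + 10.572 = 63.952 cm³.
Mass = 63.952 × 1.01, so 64.59152 g.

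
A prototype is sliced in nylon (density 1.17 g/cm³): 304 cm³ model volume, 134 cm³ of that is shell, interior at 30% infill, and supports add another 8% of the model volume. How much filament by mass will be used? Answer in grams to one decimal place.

244.9 g

Interior volume = 304 − 134, so 170 cm³.
Infill deposited = 0.30 × 170, so 51 cm³.
Support: 0.08 × 304 → 24.32 cm³.
Deposited volume = 134 + 51 + 24.32, so 209.32 cm³.
Mass = 209.32 × 1.17 = 244.9044 g.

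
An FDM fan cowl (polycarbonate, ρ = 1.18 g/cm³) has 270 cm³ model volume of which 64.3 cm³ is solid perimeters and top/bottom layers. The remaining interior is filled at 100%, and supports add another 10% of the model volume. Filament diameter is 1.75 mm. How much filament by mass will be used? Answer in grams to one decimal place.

350.5 g

Interior volume = 270 − 64.3, so 205.7 cm³.
Deposited infill = 1.00 × 205.7, so 205.7 cm³.
Support = 0.10 × 270 = 27 cm³.
Total printed volume: 64.3 + 205.7 + 27 → 297 cm³.
Mass = 297 × 1.18 = 350.46 g.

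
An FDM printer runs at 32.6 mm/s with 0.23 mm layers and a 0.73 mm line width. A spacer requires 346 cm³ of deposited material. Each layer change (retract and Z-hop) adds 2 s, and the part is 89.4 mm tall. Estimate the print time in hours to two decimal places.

Line area: 0.23 × 0.73 → 0.1679 mm².
Total extruded path = 346000/0.1679 = 2060750.4 mm.
Time extruding = 2060750.4 / 32.6, so 63213.2 s.
Number of layers: 89.4 / 0.23 → 389 (rounded up).
Layer-change overhead = 389 × 2 = 778 s.
Total = 63213.2 + 778 = 63991.2 s = 17.78 hours.

17.78 hours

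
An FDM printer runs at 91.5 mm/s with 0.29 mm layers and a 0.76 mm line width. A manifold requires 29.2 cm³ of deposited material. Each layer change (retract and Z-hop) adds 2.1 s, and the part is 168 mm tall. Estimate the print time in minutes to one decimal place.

Extrusion cross-section = 0.29 × 0.76 = 0.2204 mm².
Path length: 29200 mm³ / 0.2204 mm² → 132486.4 mm.
Time extruding = 132486.4 / 91.5, so 1447.9 s.
Number of layers: 168 / 0.29 → 580 (rounded up).
Layer-change overhead = 580 × 2.1 = 1218 s.
Altogether 1447.9 + 1218 = 2665.9 s, i.e. 44.4 minutes.

44.4 minutes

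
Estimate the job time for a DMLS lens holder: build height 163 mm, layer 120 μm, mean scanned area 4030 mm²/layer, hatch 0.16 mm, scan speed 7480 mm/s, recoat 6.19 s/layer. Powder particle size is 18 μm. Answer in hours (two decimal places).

Layer count = ceil(163 / 0.12) = 1359.
Scan path per layer: 4030 / 0.16 → 25187.5 mm.
Laser time per layer = 25187.5 / 7480 = 3.3673 s.
Time per layer = 3.3673 + 6.19 = 9.5573 s.
1359 layers × 9.5573 s/layer = 12988.3707 s, i.e. 3.61 hours.

3.61 hours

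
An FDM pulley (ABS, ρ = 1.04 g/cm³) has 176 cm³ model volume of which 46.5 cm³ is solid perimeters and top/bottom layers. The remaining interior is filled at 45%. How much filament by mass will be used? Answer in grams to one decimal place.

109.0 g

Infill region: 176 − 46.5 → 129.5 cm³.
Deposited infill: 0.45 × 129.5 → 58.275 cm³.
Total printed volume: 46.5 + 58.275 → 104.775 cm³.
Mass = 104.775 × 1.04, so 108.966 g.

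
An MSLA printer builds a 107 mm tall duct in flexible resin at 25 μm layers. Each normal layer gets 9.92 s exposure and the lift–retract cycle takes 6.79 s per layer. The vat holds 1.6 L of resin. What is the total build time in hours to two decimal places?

19.87 hours

Layer count = ceil(107 / 0.025) = 4280.
Cycle time: 9.92 + 6.79 → 16.71 s.
Total = 4280 × 16.71 = 71518.8 s = 19.87 hours.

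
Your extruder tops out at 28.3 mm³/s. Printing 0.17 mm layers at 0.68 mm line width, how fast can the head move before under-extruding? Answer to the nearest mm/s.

Bead cross-section = 0.17 × 0.68 = 0.1156 mm².
v_max = Q/A = 28.3/0.1156 = 244.81 mm/s → 245 mm/s.

245 mm/s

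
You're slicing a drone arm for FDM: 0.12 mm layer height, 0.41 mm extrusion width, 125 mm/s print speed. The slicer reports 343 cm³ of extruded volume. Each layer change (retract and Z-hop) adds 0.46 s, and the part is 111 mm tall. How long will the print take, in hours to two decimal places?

15.61 hours

Bead cross-section: 0.12 × 0.41 → 0.0492 mm².
Total extruded path = 343000/0.0492 = 6971544.7 mm.
Print-move time = 6971544.7 / 125, so 55772.4 s.
Layers = ⌈111/0.12⌉ = 925.
Layer-change overhead: 925 × 0.46 → 425.5 s.
Total = 55772.4 + 425.5 = 56197.9 s = 15.61 hours.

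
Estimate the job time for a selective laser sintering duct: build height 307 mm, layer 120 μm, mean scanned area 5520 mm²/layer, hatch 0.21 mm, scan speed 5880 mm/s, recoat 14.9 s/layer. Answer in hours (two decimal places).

13.77 hours

Number of layers: 307 / 0.12 → 2559 (rounded up).
Per-layer scan distance: 5520 / 0.21 → 26285.7 mm.
Scan time per layer: 26285.7 / 5880 → 4.4704 s.
Time per layer = 4.4704 + 14.9 = 19.3704 s.
Total: 2559 × 19.3704 s = 49568.8536 s → 13.77 hours.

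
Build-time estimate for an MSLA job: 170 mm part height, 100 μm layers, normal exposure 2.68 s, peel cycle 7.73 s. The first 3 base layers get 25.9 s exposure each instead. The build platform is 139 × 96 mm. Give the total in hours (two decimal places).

4.94 hours

Layers = ⌈170/0.1⌉ = 1700.
Bottom layers = 3 × (25.9 + 7.73) = 100.89 s.
Regular layers: 1697 × (2.68 + 7.73) → 17665.77 s.
Sum: 100.89 + 17665.77 = 17766.66 s → 4.94 hours.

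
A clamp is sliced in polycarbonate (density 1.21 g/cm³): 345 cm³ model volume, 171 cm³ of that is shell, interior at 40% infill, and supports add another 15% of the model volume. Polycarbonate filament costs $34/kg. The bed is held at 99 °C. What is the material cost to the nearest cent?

$12.03

Volume inside the shell = 345 − 171, so 174 cm³.
Infill volume = 0.40 × 174, so 69.6 cm³.
Support = 0.15 × 345 = 51.75 cm³.
Total extruded = 171 + 69.6 + 51.75 = 292.35 cm³.
Mass = 292.35 × 1.21 = 353.7435 g.
Cost = 353.7435 g / 1000 × $34/kg = $12.03.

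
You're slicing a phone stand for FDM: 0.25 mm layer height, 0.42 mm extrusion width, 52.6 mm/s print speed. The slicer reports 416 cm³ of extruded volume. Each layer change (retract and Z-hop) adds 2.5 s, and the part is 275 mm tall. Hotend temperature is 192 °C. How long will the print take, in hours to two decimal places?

21.69 hours

Bead cross-section = 0.25 × 0.42 = 0.105 mm².
Path length: 416000 mm³ / 0.105 mm² → 3961904.8 mm.
Extrusion time = 3961904.8 / 52.6 = 75321.4 s.
Number of layers: 275 / 0.25 → 1100 (rounded up).
Non-print overhead = 1100 × 2.5, so 2750 s.
Total = 75321.4 + 2750 = 78071.4 s = 21.69 hours.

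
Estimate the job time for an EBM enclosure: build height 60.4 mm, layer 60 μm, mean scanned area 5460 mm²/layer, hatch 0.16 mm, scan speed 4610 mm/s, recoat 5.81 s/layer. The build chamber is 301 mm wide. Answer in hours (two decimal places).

Layer count = ceil(60.4 / 0.06) = 1007.
Hatch length per layer: 5460 / 0.16 → 34125 mm.
Scan time per layer = 34125 / 4610, so 7.4024 s.
Per-layer time = 7.4024 + 5.81 = 13.2124 s.
Build time = 1007 × 13.2124 = 13304.8868 s = 3.70 hours.

3.70 hours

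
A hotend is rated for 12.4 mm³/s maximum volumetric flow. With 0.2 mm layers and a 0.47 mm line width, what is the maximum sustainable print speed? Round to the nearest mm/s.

Bead cross-section: 0.2 × 0.47 → 0.094 mm².
v_max = Q/A = 12.4/0.094 = 131.91 mm/s → 132 mm/s.

132 mm/s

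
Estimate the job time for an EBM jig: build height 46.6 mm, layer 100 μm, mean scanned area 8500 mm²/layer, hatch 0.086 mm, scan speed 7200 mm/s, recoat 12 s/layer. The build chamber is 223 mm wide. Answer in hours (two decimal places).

Layer count = ceil(46.6 / 0.1) = 466.
Per-layer scan distance = 8500 / 0.086 = 98837.2 mm.
Per-layer scan time = 98837.2 / 7200, so 13.7274 s.
Layer cycle = 13.7274 + 12, so 25.7274 s.
466 layers × 25.7274 s/layer = 11988.9684 s, i.e. 3.33 hours.

3.33 hours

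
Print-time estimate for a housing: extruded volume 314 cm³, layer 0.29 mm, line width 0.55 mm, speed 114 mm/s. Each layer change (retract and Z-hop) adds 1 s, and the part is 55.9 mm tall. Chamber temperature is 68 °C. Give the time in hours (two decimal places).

4.85 hours

Line area = 0.29 × 0.55, so 0.1595 mm².
Total extruded path = 314000/0.1595 = 1968652 mm.
Time extruding = 1968652 / 114, so 17268.9 s.
Number of layers: 55.9 / 0.29 → 193 (rounded up).
Layer-change overhead = 193 × 1, so 193 s.
Altogether 17268.9 + 193 = 17461.9 s, i.e. 4.85 hours.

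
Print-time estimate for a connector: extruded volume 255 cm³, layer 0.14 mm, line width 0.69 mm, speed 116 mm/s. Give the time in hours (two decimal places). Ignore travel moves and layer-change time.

Bead cross-section = 0.14 × 0.69, so 0.0966 mm².
Path length: 255000 mm³ / 0.0966 mm² → 2639751.6 mm.
Time extruding: 2639751.6 / 116 → 22756.5 s.
In the requested units: 22756.5 s = 6.32 hours.

6.32 hours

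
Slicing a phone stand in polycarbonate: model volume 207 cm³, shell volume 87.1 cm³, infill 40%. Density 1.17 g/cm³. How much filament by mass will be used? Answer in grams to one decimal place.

158.0 g

Infill region: 207 − 87.1 → 119.9 cm³.
Infill volume: 0.40 × 119.9 → 47.96 cm³.
Total printed volume = 87.1 + 47.96 = 135.06 cm³.
Mass: 135.06 × 1.17 → 158.0202 g.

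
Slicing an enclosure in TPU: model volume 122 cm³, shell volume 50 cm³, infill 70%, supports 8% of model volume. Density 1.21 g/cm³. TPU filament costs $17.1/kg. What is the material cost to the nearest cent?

$2.28

Volume inside the shell = 122 − 50 = 72 cm³.
Infill volume = 0.70 × 72, so 50.4 cm³.
Support = 0.08 × 122 = 9.76 cm³.
Deposited volume: 50 + 50.4 + 9.76 → 110.16 cm³.
Mass: 110.16 × 1.21 → 133.2936 g.
Cost = 133.2936 g / 1000 × $17.1/kg = $2.28.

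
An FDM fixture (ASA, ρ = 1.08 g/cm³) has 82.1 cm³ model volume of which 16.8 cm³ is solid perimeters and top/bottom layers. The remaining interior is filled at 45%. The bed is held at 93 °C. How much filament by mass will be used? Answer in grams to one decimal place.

49.9 g

Interior volume = 82.1 − 16.8 = 65.3 cm³.
Infill deposited = 0.45 × 65.3 = 29.385 cm³.
Total extruded = 16.8 + 29.385, so 46.185 cm³.
Mass = 46.185 × 1.08 = 49.8798 g.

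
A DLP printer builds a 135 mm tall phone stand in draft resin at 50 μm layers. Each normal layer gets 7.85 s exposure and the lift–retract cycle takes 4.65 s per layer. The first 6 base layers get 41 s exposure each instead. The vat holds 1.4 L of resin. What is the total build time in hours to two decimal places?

9.43 hours

Number of layers: 135 / 0.05 → 2700 (rounded up).
Bottom layers = 6 × (41 + 4.65), so 273.9 s.
Normal layers = 2694 × (7.85 + 4.65) = 33675 s.
Sum: 273.9 + 33675 = 33948.9 s → 9.43 hours.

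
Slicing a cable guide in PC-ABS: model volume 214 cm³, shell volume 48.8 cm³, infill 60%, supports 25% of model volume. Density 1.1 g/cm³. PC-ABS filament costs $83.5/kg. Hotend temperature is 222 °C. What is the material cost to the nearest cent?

Infill region = 214 − 48.8 = 165.2 cm³.
Deposited infill: 0.60 × 165.2 → 99.12 cm³.
Support: 0.25 × 214 → 53.5 cm³.
Deposited volume = 48.8 + 99.12 + 53.5 = 201.42 cm³.
Mass = 201.42 × 1.1 = 221.562 g.
Cost = 221.562 g / 1000 × $83.5/kg = $18.50.

$18.50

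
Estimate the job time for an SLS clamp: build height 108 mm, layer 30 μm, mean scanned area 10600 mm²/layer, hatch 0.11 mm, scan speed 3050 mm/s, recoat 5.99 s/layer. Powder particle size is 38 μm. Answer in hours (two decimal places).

37.58 hours

Layers = ⌈108/0.03⌉ = 3600.
Hatch length per layer = 10600 / 0.11, so 96363.6 mm.
Laser time per layer = 96363.6 / 3050, so 31.5946 s.
Per-layer time: 31.5946 + 5.99 → 37.5846 s.
Total: 3600 × 37.5846 s = 135304.56 s → 37.58 hours.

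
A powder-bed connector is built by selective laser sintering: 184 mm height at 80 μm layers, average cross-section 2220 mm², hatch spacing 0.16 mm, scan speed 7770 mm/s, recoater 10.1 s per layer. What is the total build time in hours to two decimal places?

Number of layers: 184 / 0.08 → 2300 (rounded up).
Hatch length per layer = 2220 / 0.16 = 13875 mm.
Scan time per layer = 13875 / 7770, so 1.7857 s.
Time per layer = 1.7857 + 10.1 = 11.8857 s.
2300 layers × 11.8857 s/layer = 27337.11 s, i.e. 7.59 hours.

7.59 hours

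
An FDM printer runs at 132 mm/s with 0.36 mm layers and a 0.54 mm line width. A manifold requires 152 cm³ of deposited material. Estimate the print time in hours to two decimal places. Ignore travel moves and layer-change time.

1.65 hours

Extrusion cross-section = 0.36 × 0.54, so 0.1944 mm².
Path length: 152000 mm³ / 0.1944 mm² → 781893 mm.
Time extruding: 781893 / 132 → 5923.4 s.
5923.4 s = 1.65 hours.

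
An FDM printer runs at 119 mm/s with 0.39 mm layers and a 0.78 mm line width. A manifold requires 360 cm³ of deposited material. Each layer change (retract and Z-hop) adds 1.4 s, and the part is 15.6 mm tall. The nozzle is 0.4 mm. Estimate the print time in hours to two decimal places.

Bead cross-section = 0.39 × 0.78 = 0.3042 mm².
Path length: 360000 mm³ / 0.3042 mm² → 1183432 mm.
Time extruding = 1183432 / 119 = 9944.8 s.
Layers = ⌈15.6/0.39⌉ = 40.
Layer-change overhead = 40 × 1.4 = 56 s.
Altogether 9944.8 + 56 = 10000.8 s, i.e. 2.78 hours.

2.78 hours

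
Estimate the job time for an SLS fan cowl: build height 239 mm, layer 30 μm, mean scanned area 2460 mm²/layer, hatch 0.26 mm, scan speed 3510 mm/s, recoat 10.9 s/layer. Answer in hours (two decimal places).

Number of layers: 239 / 0.03 → 7967 (rounded up).
Scan path per layer: 2460 / 0.26 → 9461.5 mm.
Laser time per layer = 9461.5 / 3510, so 2.6956 s.
Layer cycle = 2.6956 + 10.9 = 13.5956 s.
Total: 7967 × 13.5956 s = 108316.1452 s → 30.09 hours.

30.09 hours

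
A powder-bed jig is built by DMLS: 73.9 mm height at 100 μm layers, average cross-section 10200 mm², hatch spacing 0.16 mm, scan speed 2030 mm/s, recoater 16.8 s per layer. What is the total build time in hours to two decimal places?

9.90 hours

Number of layers: 73.9 / 0.1 → 739 (rounded up).
Hatch length per layer = 10200 / 0.16 = 63750 mm.
Scan time per layer = 63750 / 2030 = 31.4039 s.
Layer cycle = 31.4039 + 16.8, so 48.2039 s.
739 layers × 48.2039 s/layer = 35622.6821 s, i.e. 9.90 hours.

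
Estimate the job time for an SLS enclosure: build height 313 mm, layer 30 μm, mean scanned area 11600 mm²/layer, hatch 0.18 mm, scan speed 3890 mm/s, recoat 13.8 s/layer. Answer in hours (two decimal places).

88.01 hours

Layers = ⌈313/0.03⌉ = 10434.
Hatch length per layer: 11600 / 0.18 → 64444.4 mm.
Scan time per layer = 64444.4 / 3890, so 16.5667 s.
Time per layer = 16.5667 + 13.8, so 30.3667 s.
Build time = 10434 × 30.3667 = 316846.1478 s = 88.01 hours.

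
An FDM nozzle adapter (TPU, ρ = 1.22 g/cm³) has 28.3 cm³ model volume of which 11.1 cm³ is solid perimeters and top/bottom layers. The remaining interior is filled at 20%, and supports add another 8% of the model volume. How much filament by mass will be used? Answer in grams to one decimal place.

20.5 g

Volume inside the shell: 28.3 − 11.1 → 17.2 cm³.
Deposited infill = 0.20 × 17.2, so 3.44 cm³.
Support = 0.08 × 28.3 = 2.264 cm³.
Total extruded = 11.1 + 3.44 + 2.264, so 16.804 cm³.
Mass = 16.804 × 1.22, so 20.50088 g.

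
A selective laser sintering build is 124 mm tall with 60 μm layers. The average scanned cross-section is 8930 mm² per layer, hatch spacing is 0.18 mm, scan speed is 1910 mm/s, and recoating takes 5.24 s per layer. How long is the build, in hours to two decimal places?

17.92 hours

Layers = ⌈124/0.06⌉ = 2067.
Hatch length per layer: 8930 / 0.18 → 49611.1 mm.
Laser time per layer = 49611.1 / 1910, so 25.9744 s.
Layer cycle: 25.9744 + 5.24 → 31.2144 s.
Build time = 2067 × 31.2144 = 64520.1648 s = 17.92 hours.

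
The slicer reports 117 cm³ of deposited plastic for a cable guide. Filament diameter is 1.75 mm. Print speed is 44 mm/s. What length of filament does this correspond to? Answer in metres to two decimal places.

48.64 m

A = π r² = π × 0.875² = 2.4053 mm².
Length = 117 cm³ / 2.4053 mm² = 117000 / 2.4053 = 48642.58 mm = 48.64 m.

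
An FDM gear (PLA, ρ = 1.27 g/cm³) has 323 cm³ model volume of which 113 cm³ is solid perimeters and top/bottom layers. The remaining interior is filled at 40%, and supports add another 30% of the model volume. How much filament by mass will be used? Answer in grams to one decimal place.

373.3 g

Infill region = 323 − 113, so 210 cm³.
Deposited infill: 0.40 × 210 → 84 cm³.
Support: 0.30 × 323 → 96.9 cm³.
Total printed volume = 113 + 84 + 96.9, so 293.9 cm³.
Mass = 293.9 × 1.27, so 373.253 g.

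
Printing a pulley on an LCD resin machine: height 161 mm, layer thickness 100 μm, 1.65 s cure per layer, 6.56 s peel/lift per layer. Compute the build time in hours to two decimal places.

3.67 hours

Layers = ⌈161/0.1⌉ = 1610.
Per-layer time = 1.65 + 6.56 = 8.21 s.
Build time: 1610 × 8.21 s = 13218.1 s, i.e. 3.67 hours.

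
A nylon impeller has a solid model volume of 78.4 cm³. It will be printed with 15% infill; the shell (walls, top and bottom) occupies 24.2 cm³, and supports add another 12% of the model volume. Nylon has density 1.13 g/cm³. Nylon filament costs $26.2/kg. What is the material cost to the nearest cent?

$1.24

Volume inside the shell = 78.4 − 24.2, so 54.2 cm³.
Deposited infill: 0.15 × 54.2 → 8.13 cm³.
Support = 0.12 × 78.4 = 9.408 cm³.
Deposited volume = 24.2 + 8.13 + 9.408 = 41.738 cm³.
Mass: 41.738 × 1.13 → 47.16394 g.
Cost = 47.16394 g / 1000 × $26.2/kg = $1.24.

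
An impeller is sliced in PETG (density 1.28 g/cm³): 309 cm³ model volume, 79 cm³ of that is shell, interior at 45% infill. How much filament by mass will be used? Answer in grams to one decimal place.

Interior volume = 309 − 79 = 230 cm³.
Infill deposited = 0.45 × 230 = 103.5 cm³.
Total extruded = 79 + 103.5 = 182.5 cm³.
Mass = 182.5 × 1.28, so 233.6 g.

233.6 g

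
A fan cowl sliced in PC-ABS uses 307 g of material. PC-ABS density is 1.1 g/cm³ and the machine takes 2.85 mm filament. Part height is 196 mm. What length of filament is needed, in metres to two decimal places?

Extruded volume: 307/1.1 = 279.0909 cm³ (279090.9 mm³).
Filament cross-section = π × (2.85/2)² = 6.3794 mm².
Length = 279090.9 / 6.3794 = 43748.77 mm = 43.75 m.

43.75 m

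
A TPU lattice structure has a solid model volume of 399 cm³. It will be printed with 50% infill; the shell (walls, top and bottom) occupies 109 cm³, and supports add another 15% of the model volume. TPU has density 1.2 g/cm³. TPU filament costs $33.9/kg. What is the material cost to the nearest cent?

$12.77

Interior volume = 399 − 109 = 290 cm³.
Infill deposited: 0.50 × 290 → 145 cm³.
Support: 0.15 × 399 → 59.85 cm³.
Deposited volume = 109 + 145 + 59.85 = 313.85 cm³.
Mass = 313.85 × 1.2 = 376.62 g.
Cost = 376.62 g / 1000 × $33.9/kg = $12.77.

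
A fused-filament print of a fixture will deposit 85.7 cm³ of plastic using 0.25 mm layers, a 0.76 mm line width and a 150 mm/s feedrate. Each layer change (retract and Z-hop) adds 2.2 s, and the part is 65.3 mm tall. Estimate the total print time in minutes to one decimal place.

59.7 minutes

Bead cross-section = 0.25 × 0.76 = 0.19 mm².
Toolpath length = 85.7 cm³ / 0.19 mm² = 85700 / 0.19 = 451052.6 mm.
Print-move time = 451052.6 / 150, so 3007 s.
Number of layers: 65.3 / 0.25 → 262 (rounded up).
Z-hop total = 262 × 2.2 = 576.4 s.
Total = 3007 + 576.4 = 3583.4 s = 59.7 minutes.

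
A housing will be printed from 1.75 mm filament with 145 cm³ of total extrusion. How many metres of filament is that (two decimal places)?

A = π r² = π × 0.875² = 2.4053 mm².
Length = 145 cm³ / 2.4053 mm² = 145000 / 2.4053 = 60283.54 mm = 60.28 m.

60.28 m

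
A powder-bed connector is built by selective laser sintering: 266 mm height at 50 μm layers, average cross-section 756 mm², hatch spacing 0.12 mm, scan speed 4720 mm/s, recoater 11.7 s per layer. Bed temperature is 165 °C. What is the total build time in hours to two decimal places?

Layer count = ceil(266 / 0.05) = 5320.
Scan path per layer = 756 / 0.12 = 6300 mm.
Laser time per layer: 6300 / 4720 → 1.3347 s.
Layer cycle = 1.3347 + 11.7 = 13.0347 s.
Total: 5320 × 13.0347 s = 69344.604 s → 19.26 hours.

19.26 hours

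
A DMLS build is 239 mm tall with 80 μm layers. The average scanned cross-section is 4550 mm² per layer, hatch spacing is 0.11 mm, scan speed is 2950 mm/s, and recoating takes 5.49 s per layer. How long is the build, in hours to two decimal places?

Layer count = ceil(239 / 0.08) = 2988.
Hatch length per layer: 4550 / 0.11 → 41363.6 mm.
Laser time per layer = 41363.6 / 2950, so 14.0216 s.
Layer cycle = 14.0216 + 5.49 = 19.5116 s.
Build time = 2988 × 19.5116 = 58300.6608 s = 16.19 hours.

16.19 hours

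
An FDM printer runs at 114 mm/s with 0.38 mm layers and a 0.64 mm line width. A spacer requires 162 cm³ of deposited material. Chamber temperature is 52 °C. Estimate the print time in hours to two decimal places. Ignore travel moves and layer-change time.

Extrusion cross-section = 0.38 × 0.64, so 0.2432 mm².
Toolpath length = 162 cm³ / 0.2432 mm² = 162000 / 0.2432 = 666118.4 mm.
Print-move time = 666118.4 / 114 = 5843.1 s.
In the requested units: 5843.1 s = 1.62 hours.

1.62 hours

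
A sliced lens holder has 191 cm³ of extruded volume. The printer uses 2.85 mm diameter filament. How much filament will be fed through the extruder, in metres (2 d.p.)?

A = π r² = π × 1.425² = 6.3794 mm².
Length = 191 cm³ / 6.3794 mm² = 191000 / 6.3794 = 29940.12 mm = 29.94 m.

29.94 m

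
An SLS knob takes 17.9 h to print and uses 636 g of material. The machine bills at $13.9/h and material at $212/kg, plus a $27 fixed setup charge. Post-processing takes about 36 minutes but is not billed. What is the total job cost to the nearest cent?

Time charge = 13.9 × 17.9, so $248.81.
Material cost: 212 × 636/1000 → $134.832.
Total = 248.81 + 134.832 + 27 = 410.642 ≈ $410.64.

$410.64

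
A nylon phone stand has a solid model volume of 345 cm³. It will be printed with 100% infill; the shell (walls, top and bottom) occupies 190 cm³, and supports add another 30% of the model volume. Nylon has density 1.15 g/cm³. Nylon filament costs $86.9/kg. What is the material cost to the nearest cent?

Infill region: 345 − 190 → 155 cm³.
Infill deposited: 1.00 × 155 → 155 cm³.
Support = 0.30 × 345, so 103.5 cm³.
Total printed volume: 190 + 155 + 103.5 → 448.5 cm³.
Mass = 448.5 × 1.15 = 515.775 g.
Cost = 515.775 g / 1000 × $86.9/kg = $44.82.

$44.82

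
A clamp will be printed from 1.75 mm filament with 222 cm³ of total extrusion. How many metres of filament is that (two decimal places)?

Cross-section of 1.75 mm filament: π·(1.75/2)² = 2.4053 mm².
L = 222000 mm³ / 2.4053 mm² = 92296.18 mm, i.e. 92.30 m.

92.30 m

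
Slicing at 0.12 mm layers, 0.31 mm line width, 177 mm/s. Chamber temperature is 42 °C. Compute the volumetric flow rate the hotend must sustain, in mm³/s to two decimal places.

Bead cross-section: 0.12 × 0.31 → 0.0372 mm².
Volumetric flow = 177 × 0.0372 = 6.58 mm³/s.

6.58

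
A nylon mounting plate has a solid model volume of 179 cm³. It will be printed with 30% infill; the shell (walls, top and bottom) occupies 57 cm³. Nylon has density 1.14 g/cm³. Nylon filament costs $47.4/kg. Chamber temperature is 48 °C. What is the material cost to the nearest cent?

Infill region = 179 − 57, so 122 cm³.
Infill volume: 0.30 × 122 → 36.6 cm³.
Total printed volume = 57 + 36.6, so 93.6 cm³.
Mass = 93.6 × 1.14, so 106.704 g.
Cost = 106.704 g / 1000 × $47.4/kg = $5.06.

$5.06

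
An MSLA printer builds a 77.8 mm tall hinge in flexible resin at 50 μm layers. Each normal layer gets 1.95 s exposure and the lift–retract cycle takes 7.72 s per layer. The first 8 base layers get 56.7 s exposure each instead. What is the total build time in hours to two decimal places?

4.30 hours

Layers = ⌈77.8/0.05⌉ = 1556.
Bottom layers: 8 × (56.7 + 7.72) → 515.36 s.
Remaining layers = 1548 × (1.95 + 7.72), so 14969.16 s.
Sum: 515.36 + 14969.16 = 15484.52 s → 4.30 hours.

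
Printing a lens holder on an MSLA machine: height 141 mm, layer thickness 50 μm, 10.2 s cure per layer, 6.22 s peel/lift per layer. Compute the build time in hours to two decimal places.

12.86 hours

Layer count = ceil(141 / 0.05) = 2820.
Cycle time = 10.2 + 6.22 = 16.42 s.
Total = 2820 × 16.42 = 46304.4 s = 12.86 hours.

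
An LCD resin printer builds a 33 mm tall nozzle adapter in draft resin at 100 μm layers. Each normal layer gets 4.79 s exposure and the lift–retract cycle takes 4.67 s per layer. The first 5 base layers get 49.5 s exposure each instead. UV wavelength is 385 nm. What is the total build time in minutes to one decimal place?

Layer count = ceil(33 / 0.1) = 330.
Base layers: 5 × (49.5 + 4.67) → 270.85 s.
Normal layers = 325 × (4.79 + 4.67) = 3074.5 s.
Sum: 270.85 + 3074.5 = 3345.35 s → 55.8 minutes.

55.8 minutes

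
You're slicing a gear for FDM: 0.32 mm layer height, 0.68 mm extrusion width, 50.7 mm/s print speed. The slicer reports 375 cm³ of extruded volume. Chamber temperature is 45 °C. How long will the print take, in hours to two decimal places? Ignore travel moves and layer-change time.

Bead cross-section: 0.32 × 0.68 → 0.2176 mm².
Total extruded path = 375000/0.2176 = 1723345.6 mm.
Print-move time: 1723345.6 / 50.7 → 33991 s.
That's 33991 s → 9.44 hours.

9.44 hours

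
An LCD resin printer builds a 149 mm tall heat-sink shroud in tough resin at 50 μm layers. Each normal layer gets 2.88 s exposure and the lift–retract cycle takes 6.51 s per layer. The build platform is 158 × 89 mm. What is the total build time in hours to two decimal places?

7.77 hours

Layer count = ceil(149 / 0.05) = 2980.
Per-layer time = 2.88 + 6.51, so 9.39 s.
Build time: 2980 × 9.39 s = 27982.2 s, i.e. 7.77 hours.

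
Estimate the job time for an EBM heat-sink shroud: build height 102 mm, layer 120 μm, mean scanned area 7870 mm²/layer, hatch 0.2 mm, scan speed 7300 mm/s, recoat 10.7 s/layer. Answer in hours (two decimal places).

Number of layers: 102 / 0.12 → 850 (rounded up).
Per-layer scan distance = 7870 / 0.2, so 39350 mm.
Scan time per layer: 39350 / 7300 → 5.3904 s.
Per-layer time: 5.3904 + 10.7 → 16.0904 s.
Total: 850 × 16.0904 s = 13676.84 s → 3.80 hours.

3.80 hours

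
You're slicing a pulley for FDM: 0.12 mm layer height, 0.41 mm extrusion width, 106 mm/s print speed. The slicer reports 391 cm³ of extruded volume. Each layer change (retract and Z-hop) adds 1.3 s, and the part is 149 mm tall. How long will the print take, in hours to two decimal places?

21.27 hours

Line area: 0.12 × 0.41 → 0.0492 mm².
Total extruded path = 391000/0.0492 = 7947154.5 mm.
Time extruding: 7947154.5 / 106 → 74973.2 s.
Layer count = ceil(149 / 0.12) = 1242.
Z-hop total: 1242 × 1.3 → 1614.6 s.
Altogether 74973.2 + 1614.6 = 76587.8 s, i.e. 21.27 hours.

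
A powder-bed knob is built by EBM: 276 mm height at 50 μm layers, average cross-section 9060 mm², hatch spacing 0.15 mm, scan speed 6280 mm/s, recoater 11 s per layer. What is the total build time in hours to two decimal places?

Layer count = ceil(276 / 0.05) = 5520.
Per-layer scan distance = 9060 / 0.15 = 60400 mm.
Per-layer scan time = 60400 / 6280, so 9.6178 s.
Per-layer time: 9.6178 + 11 → 20.6178 s.
Build time = 5520 × 20.6178 = 113810.256 s = 31.61 hours.

31.61 hours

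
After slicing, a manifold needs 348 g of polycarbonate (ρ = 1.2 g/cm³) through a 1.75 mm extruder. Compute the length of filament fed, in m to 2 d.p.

120.57 m

Volume = 348 g / 1.2 g·cm⁻³ = 290 cm³ = 290000 mm³.
A = π r² = π × 0.875² = 2.4053 mm².
Length = 290000 / 2.4053 = 120567.08 mm = 120.57 m.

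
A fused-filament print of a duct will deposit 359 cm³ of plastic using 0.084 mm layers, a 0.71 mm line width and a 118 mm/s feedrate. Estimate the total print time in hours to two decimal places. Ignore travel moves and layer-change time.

Line area = 0.084 × 0.71 = 0.05964 mm².
Toolpath length = 359 cm³ / 0.05964 mm² = 359000 / 0.05964 = 6019450 mm.
Extrusion time = 6019450 / 118, so 51012.3 s.
In the requested units: 51012.3 s = 14.17 hours.

14.17 hours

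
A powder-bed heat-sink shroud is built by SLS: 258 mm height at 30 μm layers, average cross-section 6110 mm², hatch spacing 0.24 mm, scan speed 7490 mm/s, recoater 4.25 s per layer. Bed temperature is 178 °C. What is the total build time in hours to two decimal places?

18.27 hours

Layers = ⌈258/0.03⌉ = 8600.
Hatch length per layer = 6110 / 0.24 = 25458.3 mm.
Scan time per layer = 25458.3 / 7490 = 3.399 s.
Per-layer time: 3.399 + 4.25 → 7.649 s.
Total: 8600 × 7.649 s = 65781.4 s → 18.27 hours.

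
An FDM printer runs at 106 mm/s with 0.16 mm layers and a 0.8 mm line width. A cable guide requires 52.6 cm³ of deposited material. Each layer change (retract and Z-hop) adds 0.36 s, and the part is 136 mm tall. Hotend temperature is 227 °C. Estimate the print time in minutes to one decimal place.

Extrusion cross-section = 0.16 × 0.8 = 0.128 mm².
Toolpath length = 52.6 cm³ / 0.128 mm² = 52600 / 0.128 = 410937.5 mm.
Print-move time = 410937.5 / 106, so 3876.8 s.
Layers = ⌈136/0.16⌉ = 850.
Layer-change overhead = 850 × 0.36 = 306 s.
Altogether 3876.8 + 306 = 4182.8 s, i.e. 69.7 minutes.

69.7 minutes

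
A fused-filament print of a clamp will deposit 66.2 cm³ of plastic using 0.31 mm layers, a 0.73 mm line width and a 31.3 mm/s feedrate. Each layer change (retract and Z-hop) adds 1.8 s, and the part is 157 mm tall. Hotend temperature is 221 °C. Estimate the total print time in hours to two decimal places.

Extrusion cross-section = 0.31 × 0.73, so 0.2263 mm².
Total extruded path = 66200/0.2263 = 292532 mm.
Time extruding = 292532 / 31.3, so 9346.1 s.
Number of layers: 157 / 0.31 → 507 (rounded up).
Non-print overhead: 507 × 1.8 → 912.6 s.
Total = 9346.1 + 912.6 = 10258.7 s = 2.85 hours.

2.85 hours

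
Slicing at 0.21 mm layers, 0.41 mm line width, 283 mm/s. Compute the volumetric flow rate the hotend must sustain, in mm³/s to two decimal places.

Extrusion cross-section: 0.21 × 0.41 → 0.0861 mm².
Volumetric flow = 283 × 0.0861 = 24.37 mm³/s.

24.37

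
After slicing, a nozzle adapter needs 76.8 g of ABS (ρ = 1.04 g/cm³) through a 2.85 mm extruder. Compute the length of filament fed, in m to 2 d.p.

11.58 m

Extruded volume: 76.8/1.04 = 73.8462 cm³ (73846.2 mm³).
Filament cross-section = π × (2.85/2)² = 6.3794 mm².
L = V/A = 73846.2/6.3794 = 11575.73 mm → 11.58 m.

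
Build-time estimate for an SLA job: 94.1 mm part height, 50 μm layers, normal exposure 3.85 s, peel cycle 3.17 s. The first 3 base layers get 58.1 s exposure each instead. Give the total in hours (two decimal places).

3.72 hours

Number of layers: 94.1 / 0.05 → 1882 (rounded up).
Base layers = 3 × (58.1 + 3.17), so 183.81 s.
Normal layers: 1879 × (3.85 + 3.17) → 13190.58 s.
Sum: 183.81 + 13190.58 = 13374.39 s → 3.72 hours.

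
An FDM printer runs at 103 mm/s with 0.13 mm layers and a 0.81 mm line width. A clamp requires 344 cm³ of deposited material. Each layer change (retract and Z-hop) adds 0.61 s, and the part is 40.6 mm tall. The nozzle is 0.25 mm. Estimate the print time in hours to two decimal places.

8.86 hours

Bead cross-section = 0.13 × 0.81 = 0.1053 mm².
Total extruded path = 344000/0.1053 = 3266856.6 mm.
Extrusion time = 3266856.6 / 103 = 31717.1 s.
Layers = ⌈40.6/0.13⌉ = 313.
Layer-change overhead: 313 × 0.61 → 190.93 s.
Total = 31717.1 + 190.93 = 31908.03 s = 8.86 hours.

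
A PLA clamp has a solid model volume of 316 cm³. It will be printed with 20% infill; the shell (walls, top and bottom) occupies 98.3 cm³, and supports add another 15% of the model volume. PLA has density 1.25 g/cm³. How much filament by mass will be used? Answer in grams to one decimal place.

236.6 g

Interior volume = 316 − 98.3, so 217.7 cm³.
Deposited infill = 0.20 × 217.7 = 43.54 cm³.
Support = 0.15 × 316 = 47.4 cm³.
Deposited volume: 98.3 + 43.54 + 47.4 → 189.24 cm³.
Mass = 189.24 × 1.25, so 236.55 g.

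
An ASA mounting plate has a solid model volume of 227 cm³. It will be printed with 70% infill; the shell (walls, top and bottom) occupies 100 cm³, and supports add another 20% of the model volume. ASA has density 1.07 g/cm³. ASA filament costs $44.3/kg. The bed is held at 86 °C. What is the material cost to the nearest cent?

$11.11

Volume inside the shell = 227 − 100 = 127 cm³.
Infill volume = 0.70 × 127, so 88.9 cm³.
Support = 0.20 × 227, so 45.4 cm³.
Total extruded = 100 + 88.9 + 45.4 = 234.3 cm³.
Mass = 234.3 × 1.07 = 250.701 g.
Cost = 250.701 g / 1000 × $44.3/kg = $11.11.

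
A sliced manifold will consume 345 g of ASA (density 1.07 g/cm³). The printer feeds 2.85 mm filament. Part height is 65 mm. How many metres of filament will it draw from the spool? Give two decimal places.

50.54 m

Volume = 345 g / 1.07 g·cm⁻³ = 322.4299 cm³ = 322429.9 mm³.
Filament cross-section = π × (2.85/2)² = 6.3794 mm².
L = V/A = 322429.9/6.3794 = 50542.36 mm → 50.54 m.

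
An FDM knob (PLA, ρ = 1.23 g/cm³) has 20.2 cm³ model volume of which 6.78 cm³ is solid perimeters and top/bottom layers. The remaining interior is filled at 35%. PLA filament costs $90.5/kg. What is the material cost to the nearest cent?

Infill region = 20.2 − 6.78, so 13.42 cm³.
Deposited infill: 0.35 × 13.42 → 4.697 cm³.
Total printed volume = 6.78 + 4.697, so 11.477 cm³.
Mass = 11.477 × 1.23, so 14.11671 g.
Cost = 14.11671 g / 1000 × $90.5/kg = $1.28.

$1.28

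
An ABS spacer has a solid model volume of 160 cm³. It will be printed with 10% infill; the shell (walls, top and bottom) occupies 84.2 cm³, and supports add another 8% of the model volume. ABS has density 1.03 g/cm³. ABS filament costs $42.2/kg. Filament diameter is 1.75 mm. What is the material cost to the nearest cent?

$4.55

Volume inside the shell: 160 − 84.2 → 75.8 cm³.
Infill volume = 0.10 × 75.8 = 7.58 cm³.
Support = 0.08 × 160 = 12.8 cm³.
Total extruded: 84.2 + 7.58 + 12.8 → 104.58 cm³.
Mass = 104.58 × 1.03, so 107.7174 g.
At $42.2/kg: 107.7174/1000 × 42.2 = $4.55.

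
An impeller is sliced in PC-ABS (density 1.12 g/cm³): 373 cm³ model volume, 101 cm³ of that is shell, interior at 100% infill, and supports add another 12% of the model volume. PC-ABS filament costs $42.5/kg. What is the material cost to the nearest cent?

$19.89

Volume inside the shell = 373 − 101 = 272 cm³.
Deposited infill = 1.00 × 272, so 272 cm³.
Support = 0.12 × 373, so 44.76 cm³.
Deposited volume = 101 + 272 + 44.76 = 417.76 cm³.
Mass: 417.76 × 1.12 → 467.8912 g.
At $42.5/kg: 467.8912/1000 × 42.5 = $19.89.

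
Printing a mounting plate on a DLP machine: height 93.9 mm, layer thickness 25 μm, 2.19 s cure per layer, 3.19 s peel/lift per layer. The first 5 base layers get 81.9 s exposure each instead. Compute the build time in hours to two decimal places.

5.72 hours

Layer count = ceil(93.9 / 0.025) = 3756.
Burn-in layers = 5 × (81.9 + 3.19), so 425.45 s.
Normal layers = 3751 × (2.19 + 3.19) = 20180.38 s.
Total = 425.45 + 20180.38 = 20605.83 s = 5.72 hours.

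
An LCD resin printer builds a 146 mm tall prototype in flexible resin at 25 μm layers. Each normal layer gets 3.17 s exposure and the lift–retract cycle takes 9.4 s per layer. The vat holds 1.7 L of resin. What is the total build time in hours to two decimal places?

20.39 hours

Layers = ⌈146/0.025⌉ = 5840.
Per-layer time = 3.17 + 9.4 = 12.57 s.
Build time: 5840 × 12.57 s = 73408.8 s, i.e. 20.39 hours.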